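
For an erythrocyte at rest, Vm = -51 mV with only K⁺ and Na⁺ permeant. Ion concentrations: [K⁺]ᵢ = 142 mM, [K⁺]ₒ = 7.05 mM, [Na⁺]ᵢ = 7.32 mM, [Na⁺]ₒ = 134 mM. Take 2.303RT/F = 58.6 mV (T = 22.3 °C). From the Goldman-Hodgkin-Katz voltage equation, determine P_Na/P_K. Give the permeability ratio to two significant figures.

0.091

Let α = P_Na/P_K. GHK: Vm = 58.6·log₁₀[(Kₒ + α·Naₒ)/(Kᵢ + α·Naᵢ)].
10^(Vm/58.6) = 10^(-51.0/58.6) = 0.1348
So 0.1348·(Kᵢ + α·Naᵢ) = Kₒ + α·Naₒ → α = (0.1348·142.0 − 7.05) / (134.0 − 0.1348·7.32)
α = (19.14 − 7.05) / (134.0 − 0.9867) = 12.09/133 = 0.09091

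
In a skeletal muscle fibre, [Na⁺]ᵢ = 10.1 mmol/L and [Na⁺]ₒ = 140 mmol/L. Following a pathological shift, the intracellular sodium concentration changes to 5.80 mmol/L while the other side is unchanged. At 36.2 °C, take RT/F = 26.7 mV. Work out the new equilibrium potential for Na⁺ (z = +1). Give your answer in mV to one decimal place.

85.0 mV

After the shift: [Na⁺]_out = 140, [Na⁺]_in = 5.80 mmol/L.
E_new = (26.7/1)·ln(140/5.80) = 26.70 · (3.1838) = 85.01 mV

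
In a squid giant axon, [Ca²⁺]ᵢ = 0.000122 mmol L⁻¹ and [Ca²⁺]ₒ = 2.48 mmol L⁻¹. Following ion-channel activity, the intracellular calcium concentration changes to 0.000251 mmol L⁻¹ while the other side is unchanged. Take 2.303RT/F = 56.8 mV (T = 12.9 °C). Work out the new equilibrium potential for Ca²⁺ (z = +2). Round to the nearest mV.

113 mV

After the shift: [Ca²⁺]_out = 2.48, [Ca²⁺]_in = 0.000251 mmol L⁻¹.
E_new = (56.8/2)·log₁₀(2.48/0.000251) = 28.40 · (3.9948) = 113.45 mV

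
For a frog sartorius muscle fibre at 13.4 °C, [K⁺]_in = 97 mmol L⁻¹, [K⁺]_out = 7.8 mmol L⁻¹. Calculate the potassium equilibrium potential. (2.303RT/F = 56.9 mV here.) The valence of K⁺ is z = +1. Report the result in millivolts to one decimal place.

-62.3 mV

E = (56.9/z) · log₁₀([K⁺]_out/[K⁺]_in) with z = +1.
= (56.9/1) · log₁₀(7.8/97) = 56.90 · log₁₀(0.08041)
= 56.90 · (-1.0947) = -62.29 mV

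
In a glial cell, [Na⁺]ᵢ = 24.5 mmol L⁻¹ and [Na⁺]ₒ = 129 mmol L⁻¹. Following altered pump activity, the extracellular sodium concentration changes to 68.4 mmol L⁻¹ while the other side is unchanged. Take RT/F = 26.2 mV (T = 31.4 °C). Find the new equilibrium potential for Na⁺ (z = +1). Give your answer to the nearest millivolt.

After the shift: [Na⁺]_out = 68.4, [Na⁺]_in = 24.5 mmol L⁻¹.
E_new = (26.2/1)·ln(68.4/24.5) = 26.20 · (1.0267) = 26.90 mV

27 mV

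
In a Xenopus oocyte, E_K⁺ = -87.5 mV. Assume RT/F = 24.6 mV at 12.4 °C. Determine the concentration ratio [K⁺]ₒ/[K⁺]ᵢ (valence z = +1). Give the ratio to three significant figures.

ln([out]/[in]) = E·z/(24.6) = -87.5 × 1 / 24.6 = -3.5569
[out]/[in] = e^(-3.5569) = 0.02853

0.0285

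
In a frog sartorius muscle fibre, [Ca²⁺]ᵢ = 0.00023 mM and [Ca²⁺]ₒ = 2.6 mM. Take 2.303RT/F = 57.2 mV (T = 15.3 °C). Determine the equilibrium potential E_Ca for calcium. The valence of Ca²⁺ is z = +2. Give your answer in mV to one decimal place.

115.9 mV

E = (57.2/z) · log₁₀([Ca²⁺]_out/[Ca²⁺]_in) with z = +2.
= (57.2/2) · log₁₀(2.6/0.00023) = 28.60 · log₁₀(1.13e+04)
= 28.60 · (4.0532) = 115.92 mV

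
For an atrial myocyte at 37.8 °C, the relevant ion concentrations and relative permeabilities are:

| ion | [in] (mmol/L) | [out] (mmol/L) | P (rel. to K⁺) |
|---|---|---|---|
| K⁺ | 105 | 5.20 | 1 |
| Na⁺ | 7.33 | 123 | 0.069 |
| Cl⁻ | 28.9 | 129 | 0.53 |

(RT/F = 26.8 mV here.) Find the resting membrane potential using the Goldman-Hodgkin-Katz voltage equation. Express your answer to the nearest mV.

Vm = 26.8 · ln[(Σ P·[cation]ₒ + Σ P·[anion]ᵢ) / (Σ P·[cation]ᵢ + Σ P·[anion]ₒ)]
Numerator = 1×5.20 + 0.069×123 + 0.53×28.9 = 29
Denominator = 1×105 + 0.069×7.33 + 0.53×129 = 173.9
Vm = 26.8 · ln(0.16681) = 26.8 × (-1.7909) = -48.00 mV

-48 mV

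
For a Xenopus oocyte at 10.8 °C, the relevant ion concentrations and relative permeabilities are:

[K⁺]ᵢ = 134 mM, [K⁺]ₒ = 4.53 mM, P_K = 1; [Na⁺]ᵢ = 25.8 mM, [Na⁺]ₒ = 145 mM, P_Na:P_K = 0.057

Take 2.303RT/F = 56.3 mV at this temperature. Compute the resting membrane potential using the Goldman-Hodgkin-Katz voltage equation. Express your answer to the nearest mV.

Vm = 56.3 · log₁₀[(Σ P·[cation]ₒ + Σ P·[anion]ᵢ) / (Σ P·[cation]ᵢ + Σ P·[anion]ₒ)]
Numerator = 1×4.53 + 0.057×145 = 12.8
Denominator = 1×134 + 0.057×25.8 = 135.5
Vm = 56.3 · log₁₀(0.094449) = 56.3 × (-1.0248) = -57.70 mV

-58 mV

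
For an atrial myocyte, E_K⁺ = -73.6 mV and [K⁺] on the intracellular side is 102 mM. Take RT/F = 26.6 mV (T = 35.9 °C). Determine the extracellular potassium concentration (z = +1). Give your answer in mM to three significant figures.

Nernst: E = (26.6/1) · ln([out]/[in]), so ln([out]/[in]) = -73.6 × 1 / 26.6 = -2.7669.
[out]/[in] = e^(-2.7669) = 0.06286.
[out] = 0.06286 × 102 = 6.411 mM.

6.41 mM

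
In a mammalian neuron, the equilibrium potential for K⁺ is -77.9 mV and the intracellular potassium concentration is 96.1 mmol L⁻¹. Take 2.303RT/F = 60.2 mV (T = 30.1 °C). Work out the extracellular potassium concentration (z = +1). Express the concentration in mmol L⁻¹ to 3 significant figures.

4.88 mmol L⁻¹

Nernst: E = (60.2/1) · log₁₀([out]/[in]), so log₁₀([out]/[in]) = -77.9 × 1 / 60.2 = -1.2940.
[out]/[in] = 10^(-1.2940) = 0.05081.
[out] = 0.05081 × 96.1 = 4.883 mmol L⁻¹.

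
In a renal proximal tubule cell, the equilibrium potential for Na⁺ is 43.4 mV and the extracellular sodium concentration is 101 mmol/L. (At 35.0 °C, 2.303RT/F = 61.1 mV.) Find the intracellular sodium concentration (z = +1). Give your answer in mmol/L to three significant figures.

Nernst: E = (61.1/1) · log₁₀([out]/[in]), so log₁₀([out]/[in]) = 43.4 × 1 / 61.1 = 0.7103.
[out]/[in] = 10^(0.7103) = 5.132.
[in] = 101 / 5.132 = 19.68 mmol/L.

19.7 mmol/L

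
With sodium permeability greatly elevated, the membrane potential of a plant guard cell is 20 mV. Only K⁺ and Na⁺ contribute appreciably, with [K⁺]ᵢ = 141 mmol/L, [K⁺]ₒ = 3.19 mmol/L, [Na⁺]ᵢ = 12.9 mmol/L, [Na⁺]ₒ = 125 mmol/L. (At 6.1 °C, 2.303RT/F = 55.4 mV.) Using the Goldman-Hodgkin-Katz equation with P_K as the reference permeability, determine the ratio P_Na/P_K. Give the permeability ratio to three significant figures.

Let α = P_Na/P_K. GHK: Vm = 55.4·log₁₀[(Kₒ + α·Naₒ)/(Kᵢ + α·Naᵢ)].
10^(Vm/55.4) = 10^(20.0/55.4) = 2.2962
So 2.2962·(Kᵢ + α·Naᵢ) = Kₒ + α·Naₒ → α = (2.2962·141.0 − 3.19) / (125.0 − 2.2962·12.9)
α = (323.8 − 3.19) / (125.0 − 29.62) = 320.6/95.38 = 3.361

3.36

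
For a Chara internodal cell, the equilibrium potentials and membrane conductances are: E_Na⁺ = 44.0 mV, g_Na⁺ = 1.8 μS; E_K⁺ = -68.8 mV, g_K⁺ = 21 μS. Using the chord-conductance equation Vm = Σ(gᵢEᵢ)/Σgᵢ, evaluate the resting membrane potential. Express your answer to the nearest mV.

-60 mV

Σ gᵢEᵢ = 1.8·(44.0) + 21·(-68.8) = -1365.60
Σ gᵢ = 1.8 + 21 = 22.8
Vm = -1365.60 / 22.8 = -59.89 mV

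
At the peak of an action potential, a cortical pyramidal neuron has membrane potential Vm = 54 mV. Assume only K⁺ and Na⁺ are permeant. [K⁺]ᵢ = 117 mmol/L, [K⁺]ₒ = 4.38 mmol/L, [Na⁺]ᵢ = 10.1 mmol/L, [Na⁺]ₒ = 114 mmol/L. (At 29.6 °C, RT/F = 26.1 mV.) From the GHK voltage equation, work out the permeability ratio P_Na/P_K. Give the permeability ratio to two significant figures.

Let α = P_Na/P_K. GHK: Vm = 26.1·ln[(Kₒ + α·Naₒ)/(Kᵢ + α·Naᵢ)].
e^(Vm/26.1) = e^(54.0/26.1) = 7.9166
So 7.9166·(Kᵢ + α·Naᵢ) = Kₒ + α·Naₒ → α = (7.9166·117.0 − 4.38) / (114.0 − 7.9166·10.1)
α = (926.2 − 4.38) / (114.0 − 79.96) = 921.9/34.04 = 27.08

27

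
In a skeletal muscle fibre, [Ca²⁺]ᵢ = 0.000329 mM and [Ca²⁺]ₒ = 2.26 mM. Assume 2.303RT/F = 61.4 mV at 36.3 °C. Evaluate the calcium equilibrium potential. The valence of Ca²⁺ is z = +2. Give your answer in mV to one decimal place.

117.8 mV

E = (61.4/z) · log₁₀([Ca²⁺]_out/[Ca²⁺]_in) with z = +2.
= (61.4/2) · log₁₀(2.26/0.000329) = 30.70 · log₁₀(6869)
= 30.70 · (3.8369) = 117.79 mV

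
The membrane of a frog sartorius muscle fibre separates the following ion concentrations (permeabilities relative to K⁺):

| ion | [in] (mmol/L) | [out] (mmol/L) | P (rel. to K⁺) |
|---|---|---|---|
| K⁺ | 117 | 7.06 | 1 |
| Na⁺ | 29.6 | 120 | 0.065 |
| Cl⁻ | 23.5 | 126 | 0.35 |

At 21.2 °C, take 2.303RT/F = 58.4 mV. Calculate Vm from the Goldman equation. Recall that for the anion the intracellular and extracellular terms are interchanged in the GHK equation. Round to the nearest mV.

-50 mV

Vm = 58.4 · log₁₀[(Σ P·[cation]ₒ + Σ P·[anion]ᵢ) / (Σ P·[cation]ᵢ + Σ P·[anion]ₒ)]
Numerator = 1×7.06 + 0.065×120 + 0.35×23.5 = 23.09
Denominator = 1×117 + 0.065×29.6 + 0.35×126 = 163
Vm = 58.4 · log₁₀(0.1416) = 58.4 × (-0.8489) = -49.58 mV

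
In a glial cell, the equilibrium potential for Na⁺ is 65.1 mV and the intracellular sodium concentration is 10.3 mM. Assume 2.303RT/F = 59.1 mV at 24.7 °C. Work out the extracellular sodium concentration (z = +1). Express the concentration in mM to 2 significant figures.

Nernst: E = (59.1/1) · log₁₀([out]/[in]), so log₁₀([out]/[in]) = 65.1 × 1 / 59.1 = 1.1015.
[out]/[in] = 10^(1.1015) = 12.63.
[out] = 12.63 × 10.3 = 130.1 mM.

130 mM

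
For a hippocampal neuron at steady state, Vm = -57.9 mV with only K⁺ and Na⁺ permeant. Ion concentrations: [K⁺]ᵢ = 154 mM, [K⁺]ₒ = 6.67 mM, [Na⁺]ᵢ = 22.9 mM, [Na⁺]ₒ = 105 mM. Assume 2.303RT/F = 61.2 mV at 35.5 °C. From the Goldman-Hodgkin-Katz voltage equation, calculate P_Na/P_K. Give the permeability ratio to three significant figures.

0.105

Let α = P_Na/P_K. GHK: Vm = 61.2·log₁₀[(Kₒ + α·Naₒ)/(Kᵢ + α·Naᵢ)].
10^(Vm/61.2) = 10^(-57.9/61.2) = 0.11322
So 0.11322·(Kᵢ + α·Naᵢ) = Kₒ + α·Naₒ → α = (0.11322·154.0 − 6.67) / (105.0 − 0.11322·22.9)
α = (17.44 − 6.67) / (105.0 − 2.593) = 10.77/102.4 = 0.1051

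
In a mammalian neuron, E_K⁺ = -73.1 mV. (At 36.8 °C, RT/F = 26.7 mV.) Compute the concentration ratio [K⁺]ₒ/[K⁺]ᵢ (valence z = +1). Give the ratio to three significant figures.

0.0647

ln([out]/[in]) = E·z/(26.7) = -73.1 × 1 / 26.7 = -2.7378
[out]/[in] = e^(-2.7378) = 0.06471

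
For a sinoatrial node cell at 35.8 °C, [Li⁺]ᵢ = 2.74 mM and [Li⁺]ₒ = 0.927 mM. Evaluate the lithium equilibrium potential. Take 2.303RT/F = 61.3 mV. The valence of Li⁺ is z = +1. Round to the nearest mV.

E = (61.3/z) · log₁₀([Li⁺]_out/[Li⁺]_in) with z = +1.
= (61.3/1) · log₁₀(0.927/2.74) = 61.30 · log₁₀(0.3383)
= 61.30 · (-0.4707) = -28.85 mV

-29 mV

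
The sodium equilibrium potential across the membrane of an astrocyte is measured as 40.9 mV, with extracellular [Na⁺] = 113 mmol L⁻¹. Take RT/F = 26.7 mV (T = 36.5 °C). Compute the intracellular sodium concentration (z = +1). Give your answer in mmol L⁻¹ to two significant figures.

Nernst: E = (26.7/1) · ln([out]/[in]), so ln([out]/[in]) = 40.9 × 1 / 26.7 = 1.5318.
[out]/[in] = e^(1.5318) = 4.627.
[in] = 113 / 4.627 = 24.42 mmol L⁻¹.

24 mmol L⁻¹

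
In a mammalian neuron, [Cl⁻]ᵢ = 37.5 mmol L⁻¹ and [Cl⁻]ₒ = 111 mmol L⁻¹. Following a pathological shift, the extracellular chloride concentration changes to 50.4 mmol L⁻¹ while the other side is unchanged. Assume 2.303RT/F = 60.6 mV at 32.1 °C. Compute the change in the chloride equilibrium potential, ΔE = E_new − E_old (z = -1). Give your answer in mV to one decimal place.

20.8 mV

E_old = (60.6/-1)·log₁₀(111/37.5) = -28.56 mV
E_new = (60.6/-1)·log₁₀(50.4/37.5) = -7.78 mV
ΔE = -7.78 − (-28.56) = 20.78 mV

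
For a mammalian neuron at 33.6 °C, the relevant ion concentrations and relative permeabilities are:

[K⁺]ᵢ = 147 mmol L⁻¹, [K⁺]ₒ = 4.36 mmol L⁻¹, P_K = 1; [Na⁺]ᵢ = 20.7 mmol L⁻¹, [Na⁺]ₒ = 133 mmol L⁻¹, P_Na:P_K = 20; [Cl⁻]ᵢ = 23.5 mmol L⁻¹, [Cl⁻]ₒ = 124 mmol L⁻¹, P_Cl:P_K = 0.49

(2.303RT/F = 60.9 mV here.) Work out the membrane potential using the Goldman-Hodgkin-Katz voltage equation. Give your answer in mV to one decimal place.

Vm = 60.9 · log₁₀[(Σ P·[cation]ₒ + Σ P·[anion]ᵢ) / (Σ P·[cation]ᵢ + Σ P·[anion]ₒ)]
Numerator = 1×4.36 + 20×133 + 0.49×23.5 = 2676
Denominator = 1×147 + 20×20.7 + 0.49×124 = 621.8
Vm = 60.9 · log₁₀(4.3037) = 60.9 × (0.6338) = 38.60 mV

38.6 mV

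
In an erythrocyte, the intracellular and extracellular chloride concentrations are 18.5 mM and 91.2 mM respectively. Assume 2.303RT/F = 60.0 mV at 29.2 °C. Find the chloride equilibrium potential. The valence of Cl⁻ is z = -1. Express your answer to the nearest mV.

-42 mV

E = (60.0/z) · log₁₀([Cl⁻]_out/[Cl⁻]_in) with z = -1.
For an anion, dividing by z = -1 reverses the sign.
= (60.0/-1) · log₁₀(91.2/18.5) = -60.00 · log₁₀(4.93)
= -60.00 · (0.6928) = -41.57 mV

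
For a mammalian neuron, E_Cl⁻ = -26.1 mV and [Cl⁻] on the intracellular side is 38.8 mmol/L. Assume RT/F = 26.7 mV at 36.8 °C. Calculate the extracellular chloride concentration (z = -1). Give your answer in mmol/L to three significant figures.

Nernst: E = (26.7/-1) · ln([out]/[in]), so ln([out]/[in]) = -26.1 × -1 / 26.7 = 0.9775.
[out]/[in] = e^(0.9775) = 2.658.
[out] = 2.658 × 38.8 = 103.1 mmol/L.

103 mmol/L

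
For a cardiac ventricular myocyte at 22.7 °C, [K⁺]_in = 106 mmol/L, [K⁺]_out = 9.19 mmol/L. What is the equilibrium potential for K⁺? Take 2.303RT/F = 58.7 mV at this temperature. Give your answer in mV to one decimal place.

E = (58.7/z) · log₁₀([K⁺]_out/[K⁺]_in) with z = +1.
= (58.7/1) · log₁₀(9.19/106) = 58.70 · log₁₀(0.0867)
= 58.70 · (-1.0620) = -62.34 mV

-62.3 mV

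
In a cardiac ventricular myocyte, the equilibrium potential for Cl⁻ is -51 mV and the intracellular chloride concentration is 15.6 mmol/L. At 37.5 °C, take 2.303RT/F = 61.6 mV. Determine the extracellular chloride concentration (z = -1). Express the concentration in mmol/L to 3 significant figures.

Nernst: E = (61.6/-1) · log₁₀([out]/[in]), so log₁₀([out]/[in]) = -51.0 × -1 / 61.6 = 0.8279.
[out]/[in] = 10^(0.8279) = 6.729.
[out] = 6.729 × 15.6 = 105 mmol/L.

105 mmol/L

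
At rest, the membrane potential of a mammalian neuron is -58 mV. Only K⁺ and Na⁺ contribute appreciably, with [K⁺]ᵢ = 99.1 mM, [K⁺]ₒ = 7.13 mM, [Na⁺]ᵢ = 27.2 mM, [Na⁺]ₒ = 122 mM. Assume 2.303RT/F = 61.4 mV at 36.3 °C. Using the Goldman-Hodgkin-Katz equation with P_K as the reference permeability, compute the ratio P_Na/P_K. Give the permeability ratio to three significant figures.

0.0347

Let α = P_Na/P_K. GHK: Vm = 61.4·log₁₀[(Kₒ + α·Naₒ)/(Kᵢ + α·Naᵢ)].
10^(Vm/61.4) = 10^(-58.0/61.4) = 0.1136
So 0.1136·(Kᵢ + α·Naᵢ) = Kₒ + α·Naₒ → α = (0.1136·99.1 − 7.13) / (122.0 − 0.1136·27.2)
α = (11.26 − 7.13) / (122.0 − 3.09) = 4.128/118.9 = 0.03471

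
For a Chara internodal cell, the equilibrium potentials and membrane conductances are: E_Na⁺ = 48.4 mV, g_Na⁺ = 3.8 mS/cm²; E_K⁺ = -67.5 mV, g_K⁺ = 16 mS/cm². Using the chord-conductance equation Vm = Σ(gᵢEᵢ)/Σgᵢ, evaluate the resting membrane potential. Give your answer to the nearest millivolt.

-45 mV

Σ gᵢEᵢ = 3.8·(48.4) + 16·(-67.5) = -896.08
Σ gᵢ = 3.8 + 16 = 19.8
Vm = -896.08 / 19.8 = -45.26 mV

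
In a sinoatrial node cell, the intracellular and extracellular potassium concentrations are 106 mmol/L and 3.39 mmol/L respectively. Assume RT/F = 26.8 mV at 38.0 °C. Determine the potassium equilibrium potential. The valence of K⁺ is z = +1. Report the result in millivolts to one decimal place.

E = (26.8/z) · ln([K⁺]_out/[K⁺]_in) with z = +1.
= (26.8/1) · ln(3.39/106) = 26.80 · ln(0.03198)
= 26.80 · (-3.4426) = -92.26 mV

-92.3 mV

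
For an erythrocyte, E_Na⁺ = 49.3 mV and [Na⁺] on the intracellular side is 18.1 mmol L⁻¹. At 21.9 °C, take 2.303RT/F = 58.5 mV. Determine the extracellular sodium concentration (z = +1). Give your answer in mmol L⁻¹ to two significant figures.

130 mmol L⁻¹

Nernst: E = (58.5/1) · log₁₀([out]/[in]), so log₁₀([out]/[in]) = 49.3 × 1 / 58.5 = 0.8427.
[out]/[in] = 10^(0.8427) = 6.962.
[out] = 6.962 × 18.1 = 126 mmol L⁻¹.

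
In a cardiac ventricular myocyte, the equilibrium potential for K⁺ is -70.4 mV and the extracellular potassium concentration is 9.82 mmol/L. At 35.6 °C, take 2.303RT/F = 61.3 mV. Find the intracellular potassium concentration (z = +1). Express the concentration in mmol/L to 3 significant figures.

138 mmol/L

Nernst: E = (61.3/1) · log₁₀([out]/[in]), so log₁₀([out]/[in]) = -70.4 × 1 / 61.3 = -1.1485.
[out]/[in] = 10^(-1.1485) = 0.07105.
[in] = 9.82 / 0.07105 = 138.2 mmol/L.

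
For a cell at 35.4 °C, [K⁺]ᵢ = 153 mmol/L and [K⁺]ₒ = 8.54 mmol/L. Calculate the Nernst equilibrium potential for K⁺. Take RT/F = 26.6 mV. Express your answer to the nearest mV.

-77 mV

E = (26.6/z) · ln([K⁺]_out/[K⁺]_in) with z = +1.
= (26.6/1) · ln(8.54/153) = 26.60 · ln(0.05582)
= 26.60 · (-2.8857) = -76.76 mV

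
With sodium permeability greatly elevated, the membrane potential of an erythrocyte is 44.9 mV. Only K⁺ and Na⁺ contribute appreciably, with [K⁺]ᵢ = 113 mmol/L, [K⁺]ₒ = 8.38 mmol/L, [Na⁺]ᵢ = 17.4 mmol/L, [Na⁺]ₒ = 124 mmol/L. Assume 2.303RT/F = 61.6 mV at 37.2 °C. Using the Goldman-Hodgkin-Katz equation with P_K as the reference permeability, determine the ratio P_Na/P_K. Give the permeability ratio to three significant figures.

19.4

Let α = P_Na/P_K. GHK: Vm = 61.6·log₁₀[(Kₒ + α·Naₒ)/(Kᵢ + α·Naᵢ)].
10^(Vm/61.6) = 10^(44.9/61.6) = 5.3567
So 5.3567·(Kᵢ + α·Naᵢ) = Kₒ + α·Naₒ → α = (5.3567·113.0 − 8.38) / (124.0 − 5.3567·17.4)
α = (605.3 − 8.38) / (124.0 − 93.21) = 596.9/30.79 = 19.38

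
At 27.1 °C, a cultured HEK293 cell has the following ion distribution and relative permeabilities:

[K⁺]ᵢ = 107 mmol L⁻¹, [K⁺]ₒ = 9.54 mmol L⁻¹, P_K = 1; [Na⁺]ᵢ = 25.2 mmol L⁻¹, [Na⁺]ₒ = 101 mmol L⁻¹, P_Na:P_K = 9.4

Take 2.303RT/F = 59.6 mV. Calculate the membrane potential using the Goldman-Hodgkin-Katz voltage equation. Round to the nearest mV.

Vm = 59.6 · log₁₀[(Σ P·[cation]ₒ + Σ P·[anion]ᵢ) / (Σ P·[cation]ᵢ + Σ P·[anion]ₒ)]
Numerator = 1×9.54 + 9.4×101 = 958.9
Denominator = 1×107 + 9.4×25.2 = 343.9
Vm = 59.6 · log₁₀(2.7886) = 59.6 × (0.4454) = 26.54 mV

27 mV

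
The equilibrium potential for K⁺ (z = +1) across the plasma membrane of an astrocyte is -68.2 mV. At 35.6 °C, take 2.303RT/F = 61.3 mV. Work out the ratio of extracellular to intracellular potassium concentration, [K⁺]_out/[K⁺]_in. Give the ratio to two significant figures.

log₁₀([out]/[in]) = E·z/(61.3) = -68.2 × 1 / 61.3 = -1.1126
[out]/[in] = 10^(-1.1126) = 0.07717

0.077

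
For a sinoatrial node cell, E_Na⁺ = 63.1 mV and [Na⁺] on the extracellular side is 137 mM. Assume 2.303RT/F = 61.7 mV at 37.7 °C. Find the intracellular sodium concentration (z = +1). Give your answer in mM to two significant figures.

13 mM

Nernst: E = (61.7/1) · log₁₀([out]/[in]), so log₁₀([out]/[in]) = 63.1 × 1 / 61.7 = 1.0227.
[out]/[in] = 10^(1.0227) = 10.54.
[in] = 137 / 10.54 = 13 mM.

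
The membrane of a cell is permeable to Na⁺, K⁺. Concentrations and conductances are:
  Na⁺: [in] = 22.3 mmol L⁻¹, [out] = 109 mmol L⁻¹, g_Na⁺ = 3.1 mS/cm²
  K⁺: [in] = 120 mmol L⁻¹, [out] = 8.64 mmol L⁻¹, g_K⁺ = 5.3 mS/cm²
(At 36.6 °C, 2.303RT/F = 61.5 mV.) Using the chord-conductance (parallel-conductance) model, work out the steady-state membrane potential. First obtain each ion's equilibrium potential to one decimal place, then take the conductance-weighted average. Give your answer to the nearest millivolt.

E_Na⁺ = (61.5/1)·log₁₀(109/22.3) = 42.4 mV
E_K⁺ = (61.5/1)·log₁₀(8.64/120) = -70.3 mV
Vm = (Σ gᵢEᵢ)/(Σ gᵢ) = (3.1·42.4 + 5.3·-70.3) / (3.1 + 5.3)
= -241.15 / 8.4 = -28.71 mV

-29 mV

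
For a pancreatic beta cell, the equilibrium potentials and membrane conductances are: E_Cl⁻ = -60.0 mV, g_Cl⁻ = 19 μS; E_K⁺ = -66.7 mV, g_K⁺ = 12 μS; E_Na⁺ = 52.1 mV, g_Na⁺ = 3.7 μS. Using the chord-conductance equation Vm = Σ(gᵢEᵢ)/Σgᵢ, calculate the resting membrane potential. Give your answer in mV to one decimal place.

-50.4 mV

Σ gᵢEᵢ = 19·(-60.0) + 12·(-66.7) + 3.7·(52.1) = -1747.63
Σ gᵢ = 19 + 12 + 3.7 = 34.7
Vm = -1747.63 / 34.7 = -50.36 mV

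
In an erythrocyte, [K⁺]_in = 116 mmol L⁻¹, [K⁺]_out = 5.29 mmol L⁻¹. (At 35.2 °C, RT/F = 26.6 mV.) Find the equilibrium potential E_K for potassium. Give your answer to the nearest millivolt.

E = (26.6/z) · ln([K⁺]_out/[K⁺]_in) with z = +1.
= (26.6/1) · ln(5.29/116) = 26.60 · ln(0.0456)
= 26.60 · (-3.0878) = -82.13 mV

-82 mV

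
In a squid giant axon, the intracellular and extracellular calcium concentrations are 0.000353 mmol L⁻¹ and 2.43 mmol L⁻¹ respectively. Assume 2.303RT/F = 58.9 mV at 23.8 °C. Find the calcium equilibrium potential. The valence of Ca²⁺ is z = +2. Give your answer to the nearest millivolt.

E = (58.9/z) · log₁₀([Ca²⁺]_out/[Ca²⁺]_in) with z = +2.
= (58.9/2) · log₁₀(2.43/0.000353) = 29.45 · log₁₀(6884)
= 29.45 · (3.8378) = 113.02 mV

113 mV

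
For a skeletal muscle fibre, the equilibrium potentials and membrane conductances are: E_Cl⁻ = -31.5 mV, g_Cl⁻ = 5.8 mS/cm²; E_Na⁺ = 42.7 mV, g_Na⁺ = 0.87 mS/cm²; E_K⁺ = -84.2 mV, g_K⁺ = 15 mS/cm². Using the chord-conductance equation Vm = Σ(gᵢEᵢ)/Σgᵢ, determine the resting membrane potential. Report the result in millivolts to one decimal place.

-65.0 mV

Σ gᵢEᵢ = 5.8·(-31.5) + 0.87·(42.7) + 15·(-84.2) = -1408.55
Σ gᵢ = 5.8 + 0.87 + 15 = 21.67
Vm = -1408.55 / 21.67 = -65.00 mV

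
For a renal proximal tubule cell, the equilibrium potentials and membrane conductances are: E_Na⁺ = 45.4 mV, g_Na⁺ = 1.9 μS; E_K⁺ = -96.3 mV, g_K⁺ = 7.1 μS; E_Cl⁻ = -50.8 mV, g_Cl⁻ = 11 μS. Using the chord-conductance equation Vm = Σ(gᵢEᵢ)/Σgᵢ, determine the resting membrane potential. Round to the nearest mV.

-58 mV

Σ gᵢEᵢ = 1.9·(45.4) + 7.1·(-96.3) + 11·(-50.8) = -1156.27
Σ gᵢ = 1.9 + 7.1 + 11 = 20
Vm = -1156.27 / 20 = -57.81 mV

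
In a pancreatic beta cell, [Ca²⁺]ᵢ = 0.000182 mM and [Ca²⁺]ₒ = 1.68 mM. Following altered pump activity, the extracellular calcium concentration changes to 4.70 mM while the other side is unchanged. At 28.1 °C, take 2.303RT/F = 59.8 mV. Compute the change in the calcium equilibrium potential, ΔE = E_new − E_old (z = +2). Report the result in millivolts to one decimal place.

13.4 mV

E_old = (59.8/2)·log₁₀(1.68/0.000182) = 118.56 mV
E_new = (59.8/2)·log₁₀(4.70/0.000182) = 131.92 mV
ΔE = 131.92 − (118.56) = 13.36 mV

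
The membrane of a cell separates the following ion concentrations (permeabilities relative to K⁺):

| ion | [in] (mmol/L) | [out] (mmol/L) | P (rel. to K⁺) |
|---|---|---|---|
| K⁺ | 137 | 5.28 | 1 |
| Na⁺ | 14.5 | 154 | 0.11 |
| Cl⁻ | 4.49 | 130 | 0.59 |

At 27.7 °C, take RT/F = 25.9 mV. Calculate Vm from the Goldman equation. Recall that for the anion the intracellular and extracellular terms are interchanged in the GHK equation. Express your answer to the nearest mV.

Vm = 25.9 · ln[(Σ P·[cation]ₒ + Σ P·[anion]ᵢ) / (Σ P·[cation]ᵢ + Σ P·[anion]ₒ)]
Numerator = 1×5.28 + 0.11×154 + 0.59×4.49 = 24.87
Denominator = 1×137 + 0.11×14.5 + 0.59×130 = 215.3
Vm = 25.9 · ln(0.11551) = 25.9 × (-2.1584) = -55.90 mV

-56 mV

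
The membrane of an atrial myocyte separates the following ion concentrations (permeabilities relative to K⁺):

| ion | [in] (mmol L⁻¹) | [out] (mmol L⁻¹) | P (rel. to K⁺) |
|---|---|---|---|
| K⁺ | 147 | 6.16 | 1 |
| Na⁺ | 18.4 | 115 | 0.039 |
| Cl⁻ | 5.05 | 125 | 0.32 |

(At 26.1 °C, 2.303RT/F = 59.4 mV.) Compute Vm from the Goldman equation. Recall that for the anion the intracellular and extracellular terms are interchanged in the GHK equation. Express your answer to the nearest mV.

-70 mV

Vm = 59.4 · log₁₀[(Σ P·[cation]ₒ + Σ P·[anion]ᵢ) / (Σ P·[cation]ᵢ + Σ P·[anion]ₒ)]
Numerator = 1×6.16 + 0.039×115 + 0.32×5.05 = 12.26
Denominator = 1×147 + 0.039×18.4 + 0.32×125 = 187.7
Vm = 59.4 · log₁₀(0.065316) = 59.4 × (-1.1850) = -70.39 mV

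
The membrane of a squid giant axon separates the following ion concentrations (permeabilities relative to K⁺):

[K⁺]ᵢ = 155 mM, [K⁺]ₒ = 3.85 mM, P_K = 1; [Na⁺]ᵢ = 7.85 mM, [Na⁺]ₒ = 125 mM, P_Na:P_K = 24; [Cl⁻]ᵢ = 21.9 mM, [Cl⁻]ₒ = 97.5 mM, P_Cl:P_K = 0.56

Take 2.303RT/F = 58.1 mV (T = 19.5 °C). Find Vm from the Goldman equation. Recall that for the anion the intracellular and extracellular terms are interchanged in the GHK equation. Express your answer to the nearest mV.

51 mV

Vm = 58.1 · log₁₀[(Σ P·[cation]ₒ + Σ P·[anion]ᵢ) / (Σ P·[cation]ᵢ + Σ P·[anion]ₒ)]
Numerator = 1×3.85 + 24×125 + 0.56×21.9 = 3016
Denominator = 1×155 + 24×7.85 + 0.56×97.5 = 398
Vm = 58.1 · log₁₀(7.5782) = 58.1 × (0.8796) = 51.10 mV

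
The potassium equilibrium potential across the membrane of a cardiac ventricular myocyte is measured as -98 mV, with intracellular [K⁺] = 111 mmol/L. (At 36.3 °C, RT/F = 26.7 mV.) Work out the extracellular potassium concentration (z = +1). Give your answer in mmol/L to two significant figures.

Nernst: E = (26.7/1) · ln([out]/[in]), so ln([out]/[in]) = -98.0 × 1 / 26.7 = -3.6704.
[out]/[in] = e^(-3.6704) = 0.02547.
[out] = 0.02547 × 111 = 2.827 mmol/L.

2.8 mmol/L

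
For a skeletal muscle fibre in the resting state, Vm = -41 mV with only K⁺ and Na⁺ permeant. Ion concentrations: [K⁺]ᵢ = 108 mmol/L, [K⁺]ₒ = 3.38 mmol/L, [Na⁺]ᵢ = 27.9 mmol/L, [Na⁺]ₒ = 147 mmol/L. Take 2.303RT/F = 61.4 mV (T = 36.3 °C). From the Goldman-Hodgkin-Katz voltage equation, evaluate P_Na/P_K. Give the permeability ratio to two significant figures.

Let α = P_Na/P_K. GHK: Vm = 61.4·log₁₀[(Kₒ + α·Naₒ)/(Kᵢ + α·Naᵢ)].
10^(Vm/61.4) = 10^(-41.0/61.4) = 0.21491
So 0.21491·(Kᵢ + α·Naᵢ) = Kₒ + α·Naₒ → α = (0.21491·108.0 − 3.38) / (147.0 − 0.21491·27.9)
α = (23.21 − 3.38) / (147.0 − 5.996) = 19.83/141 = 0.1406

0.14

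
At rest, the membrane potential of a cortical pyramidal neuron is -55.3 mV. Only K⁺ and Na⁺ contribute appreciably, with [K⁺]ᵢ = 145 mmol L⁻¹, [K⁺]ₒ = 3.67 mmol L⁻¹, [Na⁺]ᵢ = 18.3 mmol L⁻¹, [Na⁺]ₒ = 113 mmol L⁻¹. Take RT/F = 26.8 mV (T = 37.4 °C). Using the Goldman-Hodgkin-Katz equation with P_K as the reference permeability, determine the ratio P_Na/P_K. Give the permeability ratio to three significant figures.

Let α = P_Na/P_K. GHK: Vm = 26.8·ln[(Kₒ + α·Naₒ)/(Kᵢ + α·Naᵢ)].
e^(Vm/26.8) = e^(-55.3/26.8) = 0.12702
So 0.12702·(Kᵢ + α·Naᵢ) = Kₒ + α·Naₒ → α = (0.12702·145.0 − 3.67) / (113.0 − 0.12702·18.3)
α = (18.42 − 3.67) / (113.0 − 2.324) = 14.75/110.7 = 0.1332

0.133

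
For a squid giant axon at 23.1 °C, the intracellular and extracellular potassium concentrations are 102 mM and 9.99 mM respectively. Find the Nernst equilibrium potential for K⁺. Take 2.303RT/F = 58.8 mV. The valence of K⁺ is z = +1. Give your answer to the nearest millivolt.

-59 mV

E = (58.8/z) · log₁₀([K⁺]_out/[K⁺]_in) with z = +1.
= (58.8/1) · log₁₀(9.99/102) = 58.80 · log₁₀(0.09794)
= 58.80 · (-1.0090) = -59.33 mV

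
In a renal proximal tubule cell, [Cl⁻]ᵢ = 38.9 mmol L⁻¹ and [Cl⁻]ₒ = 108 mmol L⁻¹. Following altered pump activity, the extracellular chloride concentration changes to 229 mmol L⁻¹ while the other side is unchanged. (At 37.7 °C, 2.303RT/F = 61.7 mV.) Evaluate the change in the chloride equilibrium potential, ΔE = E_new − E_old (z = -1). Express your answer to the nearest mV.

E_old = (61.7/-1)·log₁₀(108/38.9) = -27.36 mV
E_new = (61.7/-1)·log₁₀(229/38.9) = -47.50 mV
ΔE = -47.50 − (-27.36) = -20.14 mV

-20 mV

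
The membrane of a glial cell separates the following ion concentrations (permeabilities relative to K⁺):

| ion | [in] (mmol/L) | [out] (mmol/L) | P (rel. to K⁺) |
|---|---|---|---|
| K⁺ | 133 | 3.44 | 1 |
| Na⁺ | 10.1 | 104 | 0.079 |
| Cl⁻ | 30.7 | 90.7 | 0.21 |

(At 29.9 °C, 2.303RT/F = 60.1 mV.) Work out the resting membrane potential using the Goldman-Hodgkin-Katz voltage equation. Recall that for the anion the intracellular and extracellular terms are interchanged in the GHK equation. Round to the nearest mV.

Vm = 60.1 · log₁₀[(Σ P·[cation]ₒ + Σ P·[anion]ᵢ) / (Σ P·[cation]ᵢ + Σ P·[anion]ₒ)]
Numerator = 1×3.44 + 0.079×104 + 0.21×30.7 = 18.1
Denominator = 1×133 + 0.079×10.1 + 0.21×90.7 = 152.8
Vm = 60.1 · log₁₀(0.11844) = 60.1 × (-0.9265) = -55.68 mV

-56 mV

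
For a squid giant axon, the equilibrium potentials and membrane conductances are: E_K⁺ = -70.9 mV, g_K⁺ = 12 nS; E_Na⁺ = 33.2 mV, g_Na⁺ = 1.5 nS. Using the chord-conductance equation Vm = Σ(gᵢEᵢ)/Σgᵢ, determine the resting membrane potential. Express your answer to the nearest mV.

-59 mV

Σ gᵢEᵢ = 12·(-70.9) + 1.5·(33.2) = -801.00
Σ gᵢ = 12 + 1.5 = 13.5
Vm = -801.00 / 13.5 = -59.33 mV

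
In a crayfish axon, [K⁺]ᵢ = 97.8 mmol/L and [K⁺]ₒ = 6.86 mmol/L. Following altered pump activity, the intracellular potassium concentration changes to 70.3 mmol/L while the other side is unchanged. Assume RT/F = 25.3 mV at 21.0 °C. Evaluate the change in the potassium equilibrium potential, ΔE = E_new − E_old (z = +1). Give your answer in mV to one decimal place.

E_old = (25.3/1)·ln(6.86/97.8) = -67.23 mV
E_new = (25.3/1)·ln(6.86/70.3) = -58.87 mV
ΔE = -58.87 − (-67.23) = 8.35 mV

8.4 mV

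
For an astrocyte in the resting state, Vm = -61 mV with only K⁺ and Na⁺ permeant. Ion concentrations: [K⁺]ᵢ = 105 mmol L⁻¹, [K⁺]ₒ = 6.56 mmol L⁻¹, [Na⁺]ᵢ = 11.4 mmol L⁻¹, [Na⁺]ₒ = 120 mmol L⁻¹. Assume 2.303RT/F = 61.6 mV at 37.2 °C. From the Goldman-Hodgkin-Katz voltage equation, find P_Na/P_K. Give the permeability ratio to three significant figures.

Let α = P_Na/P_K. GHK: Vm = 61.6·log₁₀[(Kₒ + α·Naₒ)/(Kᵢ + α·Naᵢ)].
10^(Vm/61.6) = 10^(-61.0/61.6) = 0.10227
So 0.10227·(Kᵢ + α·Naᵢ) = Kₒ + α·Naₒ → α = (0.10227·105.0 − 6.56) / (120.0 − 0.10227·11.4)
α = (10.74 − 6.56) / (120.0 − 1.166) = 4.178/118.8 = 0.03516

0.0352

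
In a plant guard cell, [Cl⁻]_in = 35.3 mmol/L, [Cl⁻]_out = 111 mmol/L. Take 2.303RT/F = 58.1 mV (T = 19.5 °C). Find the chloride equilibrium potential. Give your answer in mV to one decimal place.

-28.9 mV

E = (58.1/z) · log₁₀([Cl⁻]_out/[Cl⁻]_in) with z = -1.
For an anion, dividing by z = -1 reverses the sign.
= (58.1/-1) · log₁₀(111/35.3) = -58.10 · log₁₀(3.144)
= -58.10 · (0.4975) = -28.91 mV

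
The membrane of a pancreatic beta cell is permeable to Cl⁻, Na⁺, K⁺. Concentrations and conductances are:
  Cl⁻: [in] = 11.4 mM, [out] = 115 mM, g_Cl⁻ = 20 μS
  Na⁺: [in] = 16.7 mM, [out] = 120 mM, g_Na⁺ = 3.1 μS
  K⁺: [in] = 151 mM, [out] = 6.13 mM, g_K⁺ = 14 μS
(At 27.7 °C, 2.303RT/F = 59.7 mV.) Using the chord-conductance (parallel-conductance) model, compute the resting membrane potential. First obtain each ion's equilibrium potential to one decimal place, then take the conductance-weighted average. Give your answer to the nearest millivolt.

-59 mV

E_Cl⁻ = (59.7/-1)·log₁₀(115/11.4) = -59.9 mV
E_Na⁺ = (59.7/1)·log₁₀(120/16.7) = 51.1 mV
E_K⁺ = (59.7/1)·log₁₀(6.13/151) = -83.1 mV
Vm = (Σ gᵢEᵢ)/(Σ gᵢ) = (20·-59.9 + 3.1·51.1 + 14·-83.1) / (20 + 3.1 + 14)
= -2202.99 / 37.1 = -59.38 mV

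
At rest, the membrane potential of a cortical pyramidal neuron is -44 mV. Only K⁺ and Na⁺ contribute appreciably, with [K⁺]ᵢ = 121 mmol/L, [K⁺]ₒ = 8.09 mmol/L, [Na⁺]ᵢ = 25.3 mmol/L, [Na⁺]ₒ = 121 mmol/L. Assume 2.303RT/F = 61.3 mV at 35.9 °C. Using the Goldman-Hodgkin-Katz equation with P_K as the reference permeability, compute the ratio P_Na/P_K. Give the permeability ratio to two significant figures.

Let α = P_Na/P_K. GHK: Vm = 61.3·log₁₀[(Kₒ + α·Naₒ)/(Kᵢ + α·Naᵢ)].
10^(Vm/61.3) = 10^(-44.0/61.3) = 0.19152
So 0.19152·(Kᵢ + α·Naᵢ) = Kₒ + α·Naₒ → α = (0.19152·121.0 − 8.09) / (121.0 − 0.19152·25.3)
α = (23.17 − 8.09) / (121.0 − 4.846) = 15.08/116.2 = 0.1299

0.13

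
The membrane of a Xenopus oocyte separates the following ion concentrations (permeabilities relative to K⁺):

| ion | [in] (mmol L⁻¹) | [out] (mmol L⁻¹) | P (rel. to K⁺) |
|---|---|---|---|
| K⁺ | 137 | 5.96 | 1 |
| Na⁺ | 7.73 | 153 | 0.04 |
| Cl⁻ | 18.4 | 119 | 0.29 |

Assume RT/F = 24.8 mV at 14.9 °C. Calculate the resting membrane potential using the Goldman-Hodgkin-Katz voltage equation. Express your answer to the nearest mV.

Vm = 24.8 · ln[(Σ P·[cation]ₒ + Σ P·[anion]ᵢ) / (Σ P·[cation]ᵢ + Σ P·[anion]ₒ)]
Numerator = 1×5.96 + 0.04×153 + 0.29×18.4 = 17.42
Denominator = 1×137 + 0.04×7.73 + 0.29×119 = 171.8
Vm = 24.8 · ln(0.10136) = 24.8 × (-2.2891) = -56.77 mV

-57 mV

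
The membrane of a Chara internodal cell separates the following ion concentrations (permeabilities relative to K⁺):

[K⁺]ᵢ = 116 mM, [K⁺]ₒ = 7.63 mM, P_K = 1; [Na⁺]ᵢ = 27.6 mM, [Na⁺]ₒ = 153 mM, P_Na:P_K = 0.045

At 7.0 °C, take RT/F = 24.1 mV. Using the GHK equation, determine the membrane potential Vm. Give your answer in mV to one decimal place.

Vm = 24.1 · ln[(Σ P·[cation]ₒ + Σ P·[anion]ᵢ) / (Σ P·[cation]ᵢ + Σ P·[anion]ₒ)]
Numerator = 1×7.63 + 0.045×153 = 14.52
Denominator = 1×116 + 0.045×27.6 = 117.2
Vm = 24.1 · ln(0.1238) = 24.1 × (-2.0891) = -50.35 mV

-50.3 mV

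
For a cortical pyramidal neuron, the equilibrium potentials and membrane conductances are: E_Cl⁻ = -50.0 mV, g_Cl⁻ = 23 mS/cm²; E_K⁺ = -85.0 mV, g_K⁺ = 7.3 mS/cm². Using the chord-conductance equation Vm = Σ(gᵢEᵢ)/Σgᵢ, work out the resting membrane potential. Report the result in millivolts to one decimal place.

Σ gᵢEᵢ = 23·(-50.0) + 7.3·(-85.0) = -1770.50
Σ gᵢ = 23 + 7.3 = 30.3
Vm = -1770.50 / 30.3 = -58.43 mV

-58.4 mV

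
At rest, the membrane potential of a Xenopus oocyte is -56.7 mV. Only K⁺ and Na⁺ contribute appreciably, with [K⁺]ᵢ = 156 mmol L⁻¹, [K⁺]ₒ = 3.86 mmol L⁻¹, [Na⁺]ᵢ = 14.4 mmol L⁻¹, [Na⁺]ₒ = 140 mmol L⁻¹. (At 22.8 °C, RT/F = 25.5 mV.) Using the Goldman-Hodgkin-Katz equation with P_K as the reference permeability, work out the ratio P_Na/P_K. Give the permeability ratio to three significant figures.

Let α = P_Na/P_K. GHK: Vm = 25.5·ln[(Kₒ + α·Naₒ)/(Kᵢ + α·Naᵢ)].
e^(Vm/25.5) = e^(-56.7/25.5) = 0.10823
So 0.10823·(Kᵢ + α·Naᵢ) = Kₒ + α·Naₒ → α = (0.10823·156.0 − 3.86) / (140.0 − 0.10823·14.4)
α = (16.88 − 3.86) / (140.0 − 1.558) = 13.02/138.4 = 0.09407

0.0941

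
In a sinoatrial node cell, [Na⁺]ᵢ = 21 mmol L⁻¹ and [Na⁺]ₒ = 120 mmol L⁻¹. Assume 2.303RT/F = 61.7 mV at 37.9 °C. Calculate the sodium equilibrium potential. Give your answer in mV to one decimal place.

46.7 mV

E = (61.7/z) · log₁₀([Na⁺]_out/[Na⁺]_in) with z = +1.
= (61.7/1) · log₁₀(120/21) = 61.70 · log₁₀(5.714)
= 61.70 · (0.7570) = 46.70 mV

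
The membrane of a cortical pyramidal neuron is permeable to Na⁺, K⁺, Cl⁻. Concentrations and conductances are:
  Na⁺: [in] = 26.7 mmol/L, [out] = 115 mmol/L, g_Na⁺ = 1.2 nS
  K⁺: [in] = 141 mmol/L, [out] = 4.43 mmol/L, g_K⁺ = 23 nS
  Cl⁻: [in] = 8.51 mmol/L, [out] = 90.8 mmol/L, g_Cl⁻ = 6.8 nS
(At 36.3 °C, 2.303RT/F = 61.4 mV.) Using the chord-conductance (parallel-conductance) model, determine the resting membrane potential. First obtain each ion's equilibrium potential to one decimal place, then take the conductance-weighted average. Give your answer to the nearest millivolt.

-81 mV

E_Na⁺ = (61.4/1)·log₁₀(115/26.7) = 38.9 mV
E_K⁺ = (61.4/1)·log₁₀(4.43/141) = -92.3 mV
E_Cl⁻ = (61.4/-1)·log₁₀(90.8/8.51) = -63.1 mV
Vm = (Σ gᵢEᵢ)/(Σ gᵢ) = (1.2·38.9 + 23·-92.3 + 6.8·-63.1) / (1.2 + 23 + 6.8)
= -2505.30 / 31 = -80.82 mV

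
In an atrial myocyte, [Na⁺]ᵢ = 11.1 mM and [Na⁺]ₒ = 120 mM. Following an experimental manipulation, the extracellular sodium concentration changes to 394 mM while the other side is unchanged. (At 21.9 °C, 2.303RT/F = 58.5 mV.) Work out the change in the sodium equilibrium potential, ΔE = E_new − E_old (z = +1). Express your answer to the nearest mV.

30 mV

E_old = (58.5/1)·log₁₀(120/11.1) = 60.48 mV
E_new = (58.5/1)·log₁₀(394/11.1) = 90.69 mV
ΔE = 90.69 − (60.48) = 30.20 mV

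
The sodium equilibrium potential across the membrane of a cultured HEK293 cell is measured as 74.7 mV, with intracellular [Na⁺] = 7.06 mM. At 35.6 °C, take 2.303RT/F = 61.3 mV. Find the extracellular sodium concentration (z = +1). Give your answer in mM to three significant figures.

Nernst: E = (61.3/1) · log₁₀([out]/[in]), so log₁₀([out]/[in]) = 74.7 × 1 / 61.3 = 1.2186.
[out]/[in] = 10^(1.2186) = 16.54.
[out] = 16.54 × 7.06 = 116.8 mM.

117 mM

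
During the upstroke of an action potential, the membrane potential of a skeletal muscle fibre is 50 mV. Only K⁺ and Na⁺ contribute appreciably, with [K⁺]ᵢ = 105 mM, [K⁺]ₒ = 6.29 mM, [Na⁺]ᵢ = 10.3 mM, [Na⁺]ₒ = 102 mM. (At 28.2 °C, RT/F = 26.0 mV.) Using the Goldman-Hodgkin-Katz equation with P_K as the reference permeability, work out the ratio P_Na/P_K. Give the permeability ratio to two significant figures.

Let α = P_Na/P_K. GHK: Vm = 26.0·ln[(Kₒ + α·Naₒ)/(Kᵢ + α·Naᵢ)].
e^(Vm/26.0) = e^(50.0/26.0) = 6.842
So 6.842·(Kᵢ + α·Naᵢ) = Kₒ + α·Naₒ → α = (6.842·105.0 − 6.29) / (102.0 − 6.842·10.3)
α = (718.4 − 6.29) / (102.0 − 70.47) = 712.1/31.53 = 22.59

23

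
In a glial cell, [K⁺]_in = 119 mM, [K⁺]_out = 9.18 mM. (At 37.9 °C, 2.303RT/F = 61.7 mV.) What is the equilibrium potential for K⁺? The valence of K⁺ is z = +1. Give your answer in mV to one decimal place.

E = (61.7/z) · log₁₀([K⁺]_out/[K⁺]_in) with z = +1.
= (61.7/1) · log₁₀(9.18/119) = 61.70 · log₁₀(0.07714)
= 61.70 · (-1.1127) = -68.65 mV

-68.7 mV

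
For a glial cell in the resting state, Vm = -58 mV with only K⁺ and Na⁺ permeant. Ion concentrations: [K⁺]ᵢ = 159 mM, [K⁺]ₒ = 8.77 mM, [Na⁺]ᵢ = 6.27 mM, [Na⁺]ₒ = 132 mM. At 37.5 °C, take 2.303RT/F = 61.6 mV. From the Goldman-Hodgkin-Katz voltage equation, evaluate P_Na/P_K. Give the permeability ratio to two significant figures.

0.072

Let α = P_Na/P_K. GHK: Vm = 61.6·log₁₀[(Kₒ + α·Naₒ)/(Kᵢ + α·Naᵢ)].
10^(Vm/61.6) = 10^(-58.0/61.6) = 0.1144
So 0.1144·(Kᵢ + α·Naᵢ) = Kₒ + α·Naₒ → α = (0.1144·159.0 − 8.77) / (132.0 − 0.1144·6.27)
α = (18.19 − 8.77) / (132.0 − 0.7173) = 9.42/131.3 = 0.07176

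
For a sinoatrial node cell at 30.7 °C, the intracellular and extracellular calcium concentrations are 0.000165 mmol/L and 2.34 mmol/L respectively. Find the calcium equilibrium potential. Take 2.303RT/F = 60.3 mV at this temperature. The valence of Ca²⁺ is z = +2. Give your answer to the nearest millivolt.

E = (60.3/z) · log₁₀([Ca²⁺]_out/[Ca²⁺]_in) with z = +2.
= (60.3/2) · log₁₀(2.34/0.000165) = 30.15 · log₁₀(1.418e+04)
= 30.15 · (4.1517) = 125.17 mV

125 mV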